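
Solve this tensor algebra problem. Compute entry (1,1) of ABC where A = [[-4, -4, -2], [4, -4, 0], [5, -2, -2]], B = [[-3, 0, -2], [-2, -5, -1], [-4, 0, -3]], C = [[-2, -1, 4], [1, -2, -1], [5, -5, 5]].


(ABC)_{11} = sum_m (AB)_{1m} C_{m1}. First compute row 1 of AB.
(AB)_{11} = -4*-3 + -4*-2 + -2*-4 = 28
(AB)_{12} = -4*0 + -4*-5 + -2*0 = 20
(AB)_{13} = -4*-2 + -4*-1 + -2*-3 = 18
Now contract with column 1 of C:
(AB)_{11} * C_{11} = 28 * -2 = -56
(AB)_{12} * C_{21} = 20 * 1 = 20
(AB)_{13} * C_{31} = 18 * 5 = 90
(ABC)_{11} = -56 + 20 + 90 = 54

54


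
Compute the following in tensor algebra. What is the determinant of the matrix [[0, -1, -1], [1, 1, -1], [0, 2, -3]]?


Expanding along the first row, det(A) = a11*M_11 - a12*M_12 + a13*M_13, where M_1j is the (1,j) minor.
Minor M_11 = 1*-3 - -1*2 = -1
Minor M_12 = 1*-3 - -1*0 = -3
Minor M_13 = 1*2 - 1*0 = 2
det = 0*(-1) - -1*(-3) + -1*(2)
    = 0 - 3 + -2
    = -5

-5


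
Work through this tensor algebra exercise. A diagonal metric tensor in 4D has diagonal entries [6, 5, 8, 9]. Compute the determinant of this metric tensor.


For a diagonal metric, the determinant is the product of diagonal entries.
Diagonal entries: 6, 5, 8, 9
det(g) = 6 * 5 * 8 * 9 = 2160

2160


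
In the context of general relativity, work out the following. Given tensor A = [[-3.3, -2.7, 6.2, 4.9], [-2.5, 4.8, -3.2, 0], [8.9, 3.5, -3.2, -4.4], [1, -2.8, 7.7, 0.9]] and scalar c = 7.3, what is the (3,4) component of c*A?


Scalar multiplication: (cA)_{ij} = c * A_{ij}.
c = 7.3
A_{34} = -4.4
(cA)_{34} = 7.3 * -4.4 = -32.12

-32.12


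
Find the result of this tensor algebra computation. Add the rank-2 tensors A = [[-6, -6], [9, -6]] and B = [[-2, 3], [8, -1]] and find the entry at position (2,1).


Tensor addition is component-wise: (A + B)_{ij} = A_{ij} + B_{ij}.
A_{21} = 9
B_{21} = 8
(A + B)_{21} = 9 + 8 = 17

17


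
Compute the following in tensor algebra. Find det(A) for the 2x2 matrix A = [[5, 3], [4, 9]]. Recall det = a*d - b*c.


For a 2x2 matrix [[a, b], [c, d]], det = a*d - b*c.
a = 5, b = 3, c = 4, d = 9
a*d = 5 * 9 = 45
b*c = 3 * 4 = 12
det = 45 - 12 = 33

33


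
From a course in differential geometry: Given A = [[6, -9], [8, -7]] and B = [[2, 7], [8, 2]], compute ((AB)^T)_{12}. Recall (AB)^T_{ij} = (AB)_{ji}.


(AB)^T_{ij} = (AB)_{ji} = sum_k A_{jk} B_{ki}.
For i=1, j=2 we need (AB)_{21}:
A_{21} * B_{11} = 8 * 2 = 16
A_{22} * B_{21} = -7 * 8 = -56
Sum = 16 + -56 = -40

-40


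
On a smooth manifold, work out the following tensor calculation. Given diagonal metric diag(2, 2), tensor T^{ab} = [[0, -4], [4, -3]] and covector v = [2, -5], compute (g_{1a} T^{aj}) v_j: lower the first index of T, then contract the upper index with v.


Step 1: lower the first index. For a diagonal metric, g_{ia} T^{aj} = g_{ii} T^{ij} (no sum on i).
g_{11} = 2
S_1{}^1 = 2 * T^{11} = 2 * 0 = 0
S_1{}^2 = 2 * T^{12} = 2 * -4 = -8
Step 2: contract S_1{}^j with v_j.
S_1{}^1 * v_1 = 0 * 2 = 0
S_1{}^2 * v_2 = -8 * -5 = 40
Result = 0 + 40 = 40

40


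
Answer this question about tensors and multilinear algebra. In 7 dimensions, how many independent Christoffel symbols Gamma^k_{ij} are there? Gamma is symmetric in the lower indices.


Christoffel symbols Gamma^k_{ij} are symmetric in i,j, so there are d * d(d+1)/2 independent symbols.
d = 7
d(d+1)/2 = 7 * 8 / 2 = 28
Total = 7 * 28 = 196

196


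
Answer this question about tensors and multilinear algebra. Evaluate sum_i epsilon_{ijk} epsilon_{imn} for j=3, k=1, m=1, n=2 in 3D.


Using the identity: epsilon_{ijk} epsilon_{imn} = delta_{jm} delta_{kn} - delta_{jn} delta_{km}.
delta_{31} = 0
delta_{12} = 0
delta_{32} = 0
delta_{11} = 1
Result = 0 * 0 - 0 * 1 = 0 - 0 = 0

0


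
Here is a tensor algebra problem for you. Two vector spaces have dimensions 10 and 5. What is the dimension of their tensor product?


The dimension of a tensor product is the product of dimensions.
dim(V) = 10, dim(W) = 5
dim(V (x) W) = 10 * 5 = 50

50


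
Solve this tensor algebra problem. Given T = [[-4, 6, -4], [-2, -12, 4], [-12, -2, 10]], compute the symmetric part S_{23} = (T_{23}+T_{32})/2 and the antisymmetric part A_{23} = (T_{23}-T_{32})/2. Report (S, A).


T_{23} = 4
T_{32} = -2
S_{23} = (4 + -2)/2 = 2/2 = 1
A_{23} = (4 - -2)/2 = 6/2 = 3
Check: S + A = 1 + 3 = 4 = T_{23}.

(1, 3)


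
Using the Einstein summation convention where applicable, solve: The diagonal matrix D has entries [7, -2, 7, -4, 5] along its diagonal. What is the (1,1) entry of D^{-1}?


For a diagonal matrix, the inverse has entries (D^{-1})_{ii} = 1/d_{ii}.
The diagonal entries are: d_{11} = 7, d_{22} = -2, d_{33} = 7, d_{44} = -4, d_{55} = 5
We need (D^{-1})_{11} = 1/d_{11} = 1/7 = 1/7

1/7


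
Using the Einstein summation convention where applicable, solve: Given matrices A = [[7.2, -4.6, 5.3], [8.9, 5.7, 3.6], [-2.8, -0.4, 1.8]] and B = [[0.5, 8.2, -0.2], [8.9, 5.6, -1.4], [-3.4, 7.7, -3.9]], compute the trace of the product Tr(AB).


Tr(AB) = sum_i (AB)_{ii} where (AB)_{ii} = sum_k A_{ik} B_{ki}.
(AB)_{11} = 7.2*0.5 + -4.6*8.9 + 5.3*-3.4 = -55.36
(AB)_{22} = 8.9*8.2 + 5.7*5.6 + 3.6*7.7 = 132.62
(AB)_{33} = -2.8*-0.2 + -0.4*-1.4 + 1.8*-3.9 = -5.9
Tr(AB) = -55.36 + 132.62 + -5.9 = 71.36

71.36


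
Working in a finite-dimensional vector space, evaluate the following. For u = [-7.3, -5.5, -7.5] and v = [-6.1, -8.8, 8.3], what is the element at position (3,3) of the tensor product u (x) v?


The outer product entry T_{ij} = u_i * v_j.
We need i=3, j=3.
u_3 = -7.5, v_3 = 8.3
T_{3,3} = -7.5 * 8.3 = -62.25

-62.25


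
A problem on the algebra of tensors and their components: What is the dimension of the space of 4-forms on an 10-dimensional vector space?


The dimension of the space of p-forms on an n-dimensional space is C(n, p).
n = 10, p = 4
C(10, 4) = 10! / (4! * 6!) = 210

210


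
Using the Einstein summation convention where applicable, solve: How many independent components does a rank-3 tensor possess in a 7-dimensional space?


The number of components of a rank-r tensor in d dimensions is d^r.
Here d = 7 and r = 3.
7^3 = 343

343


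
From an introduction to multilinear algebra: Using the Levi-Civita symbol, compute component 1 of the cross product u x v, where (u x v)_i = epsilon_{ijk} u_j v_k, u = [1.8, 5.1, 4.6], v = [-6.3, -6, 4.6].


(u x v)_1 = sum_{j,k} epsilon_{1jk} u_j v_k. Only permutations of (1,2,3) contribute; the two non-zero terms are:
eps_{123} u_2 v_3 = 1 * 5.1 * 4.6 = 23.46
eps_{132} u_3 v_2 = -1 * 4.6 * -6 = 27.6
(u x v)_1 = 51.06

51.06


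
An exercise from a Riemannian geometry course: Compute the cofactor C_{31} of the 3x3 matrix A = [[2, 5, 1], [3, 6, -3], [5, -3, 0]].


To find cofactor C_{31}, delete row 3 and column 1.
The resulting 2x2 submatrix is: [[5, 1], [6, -3]]
Minor M_{31} = 5*-3 - 1*6
  = -15 - 6 = -21
Sign = (-1)^(3+1) = (-1)^4 = 1
Cofactor C_{31} = 1 * -21 = -21

-21


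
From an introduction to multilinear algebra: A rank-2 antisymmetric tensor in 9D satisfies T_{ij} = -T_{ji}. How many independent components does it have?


An antisymmetric rank-2 tensor satisfies A_{ij} = -A_{ji}, so diagonal entries are zero.
The independent components are the upper-triangular entries: C(n, 2) = n(n-1)/2.
n = 9
C(9, 2) = 9 * 8 / 2 = 72 / 2 = 36

36


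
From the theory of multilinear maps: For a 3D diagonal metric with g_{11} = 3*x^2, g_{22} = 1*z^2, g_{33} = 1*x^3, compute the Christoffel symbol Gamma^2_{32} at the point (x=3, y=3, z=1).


For a diagonal metric, Gamma^k_{ij} = (1/2) g^{kk} (dg_{ik}/dx_j + dg_{jk}/dx_i - dg_{ij}/dx_k).
The metric is diagonal, so g_{ab} = 0 for a != b.
At the given point: g_{11} = 27, g_{22} = 1, g_{33} = 27
g^{22} = 1/1
dg_{32}/dx_2 = 0 (off-diagonal)
dg_{22}/dx_3 = dg_{22}/dx_3 = 2
dg_{32}/dx_2 = 0 (off-diagonal)
Numerator = 0 + 2 - 0 = 2
Gamma^2_{32} = 2 / (2 * 1) = 1

1


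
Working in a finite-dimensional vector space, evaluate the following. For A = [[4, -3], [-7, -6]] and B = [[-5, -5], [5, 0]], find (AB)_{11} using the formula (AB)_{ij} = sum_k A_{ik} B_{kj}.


(AB)_{ij} = sum_k A_{ik} B_{kj}.
For i=1, j=1:
A_{11} * B_{11} = 4 * -5 = -20
A_{12} * B_{21} = -3 * 5 = -15
Sum = -20 + -15 = -35

-35


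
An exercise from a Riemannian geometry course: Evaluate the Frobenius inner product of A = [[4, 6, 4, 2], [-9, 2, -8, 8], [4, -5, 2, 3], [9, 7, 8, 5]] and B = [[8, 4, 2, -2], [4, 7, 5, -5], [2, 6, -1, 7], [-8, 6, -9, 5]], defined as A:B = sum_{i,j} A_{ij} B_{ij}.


A:B = sum over all i,j of A_{ij} * B_{ij}.
Row 1: 4*8=32, 6*4=24, 4*2=8, 2*-2=-4 => row sum = 60
Row 2: -9*4=-36, 2*7=14, -8*5=-40, 8*-5=-40 => row sum = -102
Row 3: 4*2=8, -5*6=-30, 2*-1=-2, 3*7=21 => row sum = -3
Row 4: 9*-8=-72, 7*6=42, 8*-9=-72, 5*5=25 => row sum = -77
Total = 60 + -102 + -3 + -77 = -122

-122


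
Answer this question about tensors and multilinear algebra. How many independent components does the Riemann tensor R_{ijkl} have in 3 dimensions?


The Riemann tensor in d dimensions has d^2(d^2 - 1)/12 independent components.
d = 3, so d^2 = 9
d^2 - 1 = 8
d^2(d^2 - 1) = 9 * 8 = 72
Divide by 12: 72 / 12 = 6

6


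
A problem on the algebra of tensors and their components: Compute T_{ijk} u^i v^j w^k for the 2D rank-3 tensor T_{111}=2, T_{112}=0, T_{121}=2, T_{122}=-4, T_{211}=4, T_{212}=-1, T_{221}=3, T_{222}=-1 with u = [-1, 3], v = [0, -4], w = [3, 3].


S = sum over i,j,k of T_{ijk} u_i v_j w_k. Expanding all 8 terms:
T_{111}*u_1*v_1*w_1 = 2*-1*0*3 = 0  (running total: 0)
T_{112}*u_1*v_1*w_2 = 0*-1*0*3 = 0  (running total: 0)
T_{121}*u_1*v_2*w_1 = 2*-1*-4*3 = 24  (running total: 24)
T_{122}*u_1*v_2*w_2 = -4*-1*-4*3 = -48  (running total: -24)
T_{211}*u_2*v_1*w_1 = 4*3*0*3 = 0  (running total: -24)
T_{212}*u_2*v_1*w_2 = -1*3*0*3 = 0  (running total: -24)
T_{221}*u_2*v_2*w_1 = 3*3*-4*3 = -108  (running total: -132)
T_{222}*u_2*v_2*w_2 = -1*3*-4*3 = 36  (running total: -96)
S = -96

-96


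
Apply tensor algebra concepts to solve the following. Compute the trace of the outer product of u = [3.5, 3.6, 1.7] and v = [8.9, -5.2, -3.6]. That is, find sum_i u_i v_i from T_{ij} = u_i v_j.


The outer product gives T_{ij} = u_i v_j.
The trace (contraction) is Tr(T) = sum_i T_{ii} = sum_i u_i v_i.
Diagonal entries:
T_{11} = u_1 * v_1 = 3.5 * 8.9 = 31.15
T_{22} = u_2 * v_2 = 3.6 * -5.2 = -18.72
T_{33} = u_3 * v_3 = 1.7 * -3.6 = -6.12
Tr(T) = 31.15 + -18.72 + -6.12 = 6.31

6.31


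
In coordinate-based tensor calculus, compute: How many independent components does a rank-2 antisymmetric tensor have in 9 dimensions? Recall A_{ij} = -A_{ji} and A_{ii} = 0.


An antisymmetric rank-2 tensor satisfies A_{ij} = -A_{ji}, so diagonal entries are zero.
The independent components are the upper-triangular entries: C(n, 2) = n(n-1)/2.
n = 9
C(9, 2) = 9 * 8 / 2 = 72 / 2 = 36

36


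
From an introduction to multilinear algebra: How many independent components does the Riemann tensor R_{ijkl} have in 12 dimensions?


The Riemann tensor in d dimensions has d^2(d^2 - 1)/12 independent components.
d = 12, so d^2 = 144
d^2 - 1 = 143
d^2(d^2 - 1) = 144 * 143 = 20592
Divide by 12: 20592 / 12 = 1716

1716


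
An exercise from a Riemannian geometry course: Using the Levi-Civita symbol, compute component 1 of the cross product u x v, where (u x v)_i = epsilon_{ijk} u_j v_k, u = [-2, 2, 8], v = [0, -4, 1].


(u x v)_1 = sum_{j,k} epsilon_{1jk} u_j v_k. Only permutations of (1,2,3) contribute; the two non-zero terms are:
eps_{123} u_2 v_3 = 1 * 2 * 1 = 2
eps_{132} u_3 v_2 = -1 * 8 * -4 = 32
(u x v)_1 = 34

34


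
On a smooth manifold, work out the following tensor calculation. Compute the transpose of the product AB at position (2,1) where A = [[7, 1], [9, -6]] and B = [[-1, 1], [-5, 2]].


(AB)^T_{ij} = (AB)_{ji} = sum_k A_{jk} B_{ki}.
For i=2, j=1 we need (AB)_{12}:
A_{11} * B_{12} = 7 * 1 = 7
A_{12} * B_{22} = 1 * 2 = 2
Sum = 7 + 2 = 9

9


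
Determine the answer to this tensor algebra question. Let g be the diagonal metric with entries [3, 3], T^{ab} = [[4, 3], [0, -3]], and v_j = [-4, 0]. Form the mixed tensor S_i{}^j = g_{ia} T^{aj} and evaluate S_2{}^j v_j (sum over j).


Step 1: lower the first index. For a diagonal metric, g_{ia} T^{aj} = g_{ii} T^{ij} (no sum on i).
g_{22} = 3
S_2{}^1 = 3 * T^{21} = 3 * 0 = 0
S_2{}^2 = 3 * T^{22} = 3 * -3 = -9
Step 2: contract S_2{}^j with v_j.
S_2{}^1 * v_1 = 0 * -4 = 0
S_2{}^2 * v_2 = -9 * 0 = 0
Result = 0 + 0 = 0

0


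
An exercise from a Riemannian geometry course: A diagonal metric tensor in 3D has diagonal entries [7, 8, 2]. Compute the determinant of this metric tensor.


For a diagonal metric, the determinant is the product of diagonal entries.
Diagonal entries: 7, 8, 2
det(g) = 7 * 8 * 2 = 112

112


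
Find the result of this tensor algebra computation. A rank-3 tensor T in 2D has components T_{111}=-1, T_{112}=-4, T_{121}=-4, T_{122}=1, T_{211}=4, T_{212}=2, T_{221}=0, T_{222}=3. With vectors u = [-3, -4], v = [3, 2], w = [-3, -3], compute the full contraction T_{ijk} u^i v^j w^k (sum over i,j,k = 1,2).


S = sum over i,j,k of T_{ijk} u_i v_j w_k. Expanding all 8 terms:
T_{111}*u_1*v_1*w_1 = -1*-3*3*-3 = -27  (running total: -27)
T_{112}*u_1*v_1*w_2 = -4*-3*3*-3 = -108  (running total: -135)
T_{121}*u_1*v_2*w_1 = -4*-3*2*-3 = -72  (running total: -207)
T_{122}*u_1*v_2*w_2 = 1*-3*2*-3 = 18  (running total: -189)
T_{211}*u_2*v_1*w_1 = 4*-4*3*-3 = 144  (running total: -45)
T_{212}*u_2*v_1*w_2 = 2*-4*3*-3 = 72  (running total: 27)
T_{221}*u_2*v_2*w_1 = 0*-4*2*-3 = 0  (running total: 27)
T_{222}*u_2*v_2*w_2 = 3*-4*2*-3 = 72  (running total: 99)
S = 99

99


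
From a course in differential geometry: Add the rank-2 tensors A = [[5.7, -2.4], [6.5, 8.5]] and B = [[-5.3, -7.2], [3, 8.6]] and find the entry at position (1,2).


Tensor addition is component-wise: (A + B)_{ij} = A_{ij} + B_{ij}.
A_{12} = -2.4
B_{12} = -7.2
(A + B)_{12} = -2.4 + -7.2 = -9.6

-9.6


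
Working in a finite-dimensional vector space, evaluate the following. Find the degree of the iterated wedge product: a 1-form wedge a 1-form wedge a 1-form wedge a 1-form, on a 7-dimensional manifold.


The degree of a wedge product is the sum of the degrees of the individual forms.
Degrees: 1, 1, 1, 1
Total degree = 1 + 1 + 1 + 1 = 4

4


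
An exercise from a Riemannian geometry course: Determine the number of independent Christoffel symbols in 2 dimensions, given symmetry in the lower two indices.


Christoffel symbols Gamma^k_{ij} are symmetric in i,j, so there are d * d(d+1)/2 independent symbols.
d = 2
d(d+1)/2 = 2 * 3 / 2 = 3
Total = 2 * 3 = 6

6


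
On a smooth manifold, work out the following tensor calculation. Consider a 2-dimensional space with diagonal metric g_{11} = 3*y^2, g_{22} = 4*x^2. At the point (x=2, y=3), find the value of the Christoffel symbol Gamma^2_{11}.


For a diagonal metric, Gamma^k_{ij} = (1/2) g^{kk} (dg_{ik}/dx_j + dg_{jk}/dx_i - dg_{ij}/dx_k).
The metric is diagonal, so g_{ab} = 0 for a != b.
At the given point: g_{11} = 27, g_{22} = 16
g^{22} = 1/16
dg_{12}/dx_1 = 0 (off-diagonal)
dg_{12}/dx_1 = 0 (off-diagonal)
dg_{11}/dx_2 = dg_{11}/dx_2 = 18
Numerator = 0 + 0 - 18 = -18
Gamma^2_{11} = -18 / (2 * 16) = -9/16

-9/16


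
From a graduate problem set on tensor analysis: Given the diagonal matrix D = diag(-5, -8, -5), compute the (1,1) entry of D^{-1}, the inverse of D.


For a diagonal matrix, the inverse has entries (D^{-1})_{ii} = 1/d_{ii}.
The diagonal entries are: d_{11} = -5, d_{22} = -8, d_{33} = -5
We need (D^{-1})_{11} = 1/d_{11} = 1/-5 = -1/5

-1/5


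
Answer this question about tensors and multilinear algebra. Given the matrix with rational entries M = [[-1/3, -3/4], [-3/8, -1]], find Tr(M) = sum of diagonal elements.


The trace is the sum of diagonal entries.
Diagonal: M[1,1] = -1/3, M[2,2] = -1
Tr(M) = -1/3 + -1
Computing step by step:
After adding M[1,1]: -1/3
After adding M[2,2]: -4/3
Tr(M) = -4/3

-4/3


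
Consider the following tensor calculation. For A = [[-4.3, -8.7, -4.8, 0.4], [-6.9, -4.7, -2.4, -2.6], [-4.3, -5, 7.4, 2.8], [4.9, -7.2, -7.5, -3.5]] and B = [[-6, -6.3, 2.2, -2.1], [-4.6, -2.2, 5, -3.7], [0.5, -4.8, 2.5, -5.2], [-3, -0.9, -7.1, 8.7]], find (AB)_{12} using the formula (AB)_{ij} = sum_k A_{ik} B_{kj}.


(AB)_{ij} = sum_k A_{ik} B_{kj}.
For i=1, j=2:
A_{11} * B_{12} = -4.3 * -6.3 = 27.09
A_{12} * B_{22} = -8.7 * -2.2 = 19.14
A_{13} * B_{32} = -4.8 * -4.8 = 23.04
A_{14} * B_{42} = 0.4 * -0.9 = -0.36
Sum = 27.09 + 19.14 + 23.04 + -0.36 = 68.91

68.91


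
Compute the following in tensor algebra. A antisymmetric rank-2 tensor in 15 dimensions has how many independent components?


A antisymmetric rank-2 tensor in d dimensions has d(d-1)/2 independent components.
d = 15
d(d-1)/2 = 15 * 14 / 2 = 210 / 2 = 105

105


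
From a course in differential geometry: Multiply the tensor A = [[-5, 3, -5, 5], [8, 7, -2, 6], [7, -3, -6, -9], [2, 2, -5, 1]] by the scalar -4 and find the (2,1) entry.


Scalar multiplication: (cA)_{ij} = c * A_{ij}.
c = -4
A_{21} = 8
(cA)_{21} = -4 * 8 = -32

-32


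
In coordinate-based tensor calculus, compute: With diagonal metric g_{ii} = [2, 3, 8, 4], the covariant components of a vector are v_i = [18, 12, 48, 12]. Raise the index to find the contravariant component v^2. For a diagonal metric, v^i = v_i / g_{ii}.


To raise an index with a diagonal metric: v^i = v_i / g_{ii}.
For index 2: v_2 = 12, g_{22} = 3
v^2 = 12 / 3 = 4

4


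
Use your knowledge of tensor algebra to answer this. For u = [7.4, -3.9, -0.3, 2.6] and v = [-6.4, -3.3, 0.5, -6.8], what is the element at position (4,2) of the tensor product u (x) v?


The outer product entry T_{ij} = u_i * v_j.
We need i=4, j=2.
u_4 = 2.6, v_2 = -3.3
T_{4,2} = 2.6 * -3.3 = -8.58

-8.58


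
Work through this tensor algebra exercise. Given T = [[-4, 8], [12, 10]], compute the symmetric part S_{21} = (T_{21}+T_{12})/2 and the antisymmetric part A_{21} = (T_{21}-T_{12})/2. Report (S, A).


T_{21} = 12
T_{12} = 8
S_{21} = (12 + 8)/2 = 20/2 = 10
A_{21} = (12 - 8)/2 = 4/2 = 2
Check: S + A = 10 + 2 = 12 = T_{21}.

(10, 2)


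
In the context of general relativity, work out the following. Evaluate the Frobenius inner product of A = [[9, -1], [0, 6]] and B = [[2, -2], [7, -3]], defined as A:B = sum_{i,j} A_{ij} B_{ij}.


A:B = sum over all i,j of A_{ij} * B_{ij}.
Row 1: 9*2=18, -1*-2=2 => row sum = 20
Row 2: 0*7=0, 6*-3=-18 => row sum = -18
Total = 20 + -18 = 2

2


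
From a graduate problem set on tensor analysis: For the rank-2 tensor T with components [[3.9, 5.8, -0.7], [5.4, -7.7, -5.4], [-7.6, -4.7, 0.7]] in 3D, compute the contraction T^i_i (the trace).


The contraction (trace) of a rank-2 tensor is the sum of its diagonal elements.
Diagonal entries: A[1,1] = 3.9, A[2,2] = -7.7, A[3,3] = 0.7
Tr(A) = 3.9 + -7.7 + 0.7 = -3.1

-3.1


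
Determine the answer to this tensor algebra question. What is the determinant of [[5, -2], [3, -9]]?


For a 2x2 matrix [[a, b], [c, d]], det = a*d - b*c.
a = 5, b = -2, c = 3, d = -9
a*d = 5 * -9 = -45
b*c = -2 * 3 = -6
det = -45 - -6 = -39

-39


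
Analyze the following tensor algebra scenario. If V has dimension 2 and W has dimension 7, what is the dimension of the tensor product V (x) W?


The dimension of a tensor product is the product of dimensions.
dim(V) = 2, dim(W) = 7
dim(V (x) W) = 2 * 7 = 14

14


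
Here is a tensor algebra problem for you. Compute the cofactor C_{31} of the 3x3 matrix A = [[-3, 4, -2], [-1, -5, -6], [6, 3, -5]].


To find cofactor C_{31}, delete row 3 and column 1.
The resulting 2x2 submatrix is: [[4, -2], [-5, -6]]
Minor M_{31} = 4*-6 - -2*-5
  = -24 - 10 = -34
Sign = (-1)^(3+1) = (-1)^4 = 1
Cofactor C_{31} = 1 * -34 = -34

-34


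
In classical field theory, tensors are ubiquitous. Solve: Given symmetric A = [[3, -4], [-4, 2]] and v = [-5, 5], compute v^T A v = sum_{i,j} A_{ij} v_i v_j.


First compute Av:
(Av)_1 = 3*-5 + -4*5 = -35
(Av)_2 = -4*-5 + 2*5 = 30
Av = [-35, 30]
Then v^T (Av) = -5*-35 + 5*30
= 175 + 150 = 325

325


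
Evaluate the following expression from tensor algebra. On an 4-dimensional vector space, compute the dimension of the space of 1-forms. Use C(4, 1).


The dimension of the space of p-forms on an n-dimensional space is C(n, p).
n = 4, p = 1
C(4, 1) = 4! / (1! * 3!) = 4

4


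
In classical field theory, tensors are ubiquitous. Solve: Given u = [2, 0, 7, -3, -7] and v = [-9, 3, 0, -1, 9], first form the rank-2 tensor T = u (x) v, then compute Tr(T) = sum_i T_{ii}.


The outer product gives T_{ij} = u_i v_j.
The trace (contraction) is Tr(T) = sum_i T_{ii} = sum_i u_i v_i.
Diagonal entries:
T_{11} = u_1 * v_1 = 2 * -9 = -18
T_{22} = u_2 * v_2 = 0 * 3 = 0
T_{33} = u_3 * v_3 = 7 * 0 = 0
T_{44} = u_4 * v_4 = -3 * -1 = 3
T_{55} = u_5 * v_5 = -7 * 9 = -63
Tr(T) = -18 + 0 + 0 + 3 + -63 = -78

-78


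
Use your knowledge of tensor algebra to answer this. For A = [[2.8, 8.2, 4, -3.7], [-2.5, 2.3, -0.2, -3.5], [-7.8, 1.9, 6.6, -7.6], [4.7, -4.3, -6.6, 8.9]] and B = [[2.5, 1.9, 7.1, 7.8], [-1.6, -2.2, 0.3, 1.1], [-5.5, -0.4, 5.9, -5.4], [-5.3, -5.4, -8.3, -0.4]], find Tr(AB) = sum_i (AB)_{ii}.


Tr(AB) = sum_i (AB)_{ii} where (AB)_{ii} = sum_k A_{ik} B_{ki}.
(AB)_{11} = 2.8*2.5 + 8.2*-1.6 + 4*-5.5 + -3.7*-5.3 = -8.51
(AB)_{22} = -2.5*1.9 + 2.3*-2.2 + -0.2*-0.4 + -3.5*-5.4 = 9.17
(AB)_{33} = -7.8*7.1 + 1.9*0.3 + 6.6*5.9 + -7.6*-8.3 = 47.21
(AB)_{44} = 4.7*7.8 + -4.3*1.1 + -6.6*-5.4 + 8.9*-0.4 = 64.01
Tr(AB) = -8.51 + 9.17 + 47.21 + 64.01 = 111.88

111.88


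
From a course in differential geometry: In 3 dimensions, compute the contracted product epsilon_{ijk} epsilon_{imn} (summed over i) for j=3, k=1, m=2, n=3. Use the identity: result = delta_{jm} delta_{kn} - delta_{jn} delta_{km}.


Using the identity: epsilon_{ijk} epsilon_{imn} = delta_{jm} delta_{kn} - delta_{jn} delta_{km}.
delta_{32} = 0
delta_{13} = 0
delta_{33} = 1
delta_{12} = 0
Result = 0 * 0 - 1 * 0 = 0 - 0 = 0

0


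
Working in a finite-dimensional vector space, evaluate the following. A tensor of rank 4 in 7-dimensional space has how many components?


The number of components of a rank-r tensor in d dimensions is d^r.
Here d = 7 and r = 4.
7^4 = 2401

2401


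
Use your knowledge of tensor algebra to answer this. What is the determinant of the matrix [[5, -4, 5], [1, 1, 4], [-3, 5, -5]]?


Expanding along the first row, det(A) = a11*M_11 - a12*M_12 + a13*M_13, where M_1j is the (1,j) minor.
Minor M_11 = 1*-5 - 4*5 = -25
Minor M_12 = 1*-5 - 4*-3 = 7
Minor M_13 = 1*5 - 1*-3 = 8
det = 5*(-25) - -4*(7) + 5*(8)
    = -125 - -28 + 40
    = -57

-57


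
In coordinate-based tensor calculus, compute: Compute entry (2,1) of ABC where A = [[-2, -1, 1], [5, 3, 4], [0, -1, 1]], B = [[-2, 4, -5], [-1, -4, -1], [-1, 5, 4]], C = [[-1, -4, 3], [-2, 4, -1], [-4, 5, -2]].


(ABC)_{21} = sum_m (AB)_{2m} C_{m1}. First compute row 2 of AB.
(AB)_{21} = 5*-2 + 3*-1 + 4*-1 = -17
(AB)_{22} = 5*4 + 3*-4 + 4*5 = 28
(AB)_{23} = 5*-5 + 3*-1 + 4*4 = -12
Now contract with column 1 of C:
(AB)_{21} * C_{11} = -17 * -1 = 17
(AB)_{22} * C_{21} = 28 * -2 = -56
(AB)_{23} * C_{31} = -12 * -4 = 48
(ABC)_{21} = 17 + -56 + 48 = 9

9


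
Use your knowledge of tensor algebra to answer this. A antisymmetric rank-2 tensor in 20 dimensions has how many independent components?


A antisymmetric rank-2 tensor in d dimensions has d(d-1)/2 independent components.
d = 20
d(d-1)/2 = 20 * 19 / 2 = 380 / 2 = 190

190


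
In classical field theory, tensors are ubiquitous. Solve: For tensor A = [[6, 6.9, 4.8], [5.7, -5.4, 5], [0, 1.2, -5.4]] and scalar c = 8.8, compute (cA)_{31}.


Scalar multiplication: (cA)_{ij} = c * A_{ij}.
c = 8.8
A_{31} = 0
(cA)_{31} = 8.8 * 0 = 0

0


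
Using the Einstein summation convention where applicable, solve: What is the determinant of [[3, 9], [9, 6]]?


For a 2x2 matrix [[a, b], [c, d]], det = a*d - b*c.
a = 3, b = 9, c = 9, d = 6
a*d = 3 * 6 = 18
b*c = 9 * 9 = 81
det = 18 - 81 = -63

-63


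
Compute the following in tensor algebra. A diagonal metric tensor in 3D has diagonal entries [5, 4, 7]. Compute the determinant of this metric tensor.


For a diagonal metric, the determinant is the product of diagonal entries.
Diagonal entries: 5, 4, 7
det(g) = 5 * 4 * 7 = 140

140


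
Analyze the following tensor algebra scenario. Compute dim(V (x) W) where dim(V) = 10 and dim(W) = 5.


The dimension of a tensor product is the product of dimensions.
dim(V) = 10, dim(W) = 5
dim(V (x) W) = 10 * 5 = 50

50


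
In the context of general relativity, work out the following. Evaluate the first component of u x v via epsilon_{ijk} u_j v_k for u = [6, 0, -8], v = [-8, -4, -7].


(u x v)_1 = sum_{j,k} epsilon_{1jk} u_j v_k. Only permutations of (1,2,3) contribute; the two non-zero terms are:
eps_{123} u_2 v_3 = 1 * 0 * -7 = 0
eps_{132} u_3 v_2 = -1 * -8 * -4 = -32
(u x v)_1 = -32

-32


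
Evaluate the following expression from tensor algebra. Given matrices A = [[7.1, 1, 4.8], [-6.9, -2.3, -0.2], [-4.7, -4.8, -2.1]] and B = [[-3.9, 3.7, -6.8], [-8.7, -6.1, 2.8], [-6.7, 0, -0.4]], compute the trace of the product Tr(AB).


Tr(AB) = sum_i (AB)_{ii} where (AB)_{ii} = sum_k A_{ik} B_{ki}.
(AB)_{11} = 7.1*-3.9 + 1*-8.7 + 4.8*-6.7 = -68.55
(AB)_{22} = -6.9*3.7 + -2.3*-6.1 + -0.2*0 = -11.5
(AB)_{33} = -4.7*-6.8 + -4.8*2.8 + -2.1*-0.4 = 19.36
Tr(AB) = -68.55 + -11.5 + 19.36 = -60.69

-60.69


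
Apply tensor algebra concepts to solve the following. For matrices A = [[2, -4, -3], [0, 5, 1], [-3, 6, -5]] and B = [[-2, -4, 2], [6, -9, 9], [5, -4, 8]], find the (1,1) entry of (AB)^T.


(AB)^T_{ij} = (AB)_{ji} = sum_k A_{jk} B_{ki}.
For i=1, j=1 we need (AB)_{11}:
A_{11} * B_{11} = 2 * -2 = -4
A_{12} * B_{21} = -4 * 6 = -24
A_{13} * B_{31} = -3 * 5 = -15
Sum = -4 + -24 + -15 = -43

-43


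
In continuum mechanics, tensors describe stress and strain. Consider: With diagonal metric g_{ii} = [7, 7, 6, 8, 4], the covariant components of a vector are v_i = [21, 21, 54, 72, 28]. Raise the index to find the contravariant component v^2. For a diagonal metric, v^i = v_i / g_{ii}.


To raise an index with a diagonal metric: v^i = v_i / g_{ii}.
For index 2: v_2 = 21, g_{22} = 7
v^2 = 21 / 7 = 3

3


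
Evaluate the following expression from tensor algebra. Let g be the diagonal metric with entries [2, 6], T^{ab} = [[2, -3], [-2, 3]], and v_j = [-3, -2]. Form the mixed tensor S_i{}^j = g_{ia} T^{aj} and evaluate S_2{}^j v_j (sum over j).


Step 1: lower the first index. For a diagonal metric, g_{ia} T^{aj} = g_{ii} T^{ij} (no sum on i).
g_{22} = 6
S_2{}^1 = 6 * T^{21} = 6 * -2 = -12
S_2{}^2 = 6 * T^{22} = 6 * 3 = 18
Step 2: contract S_2{}^j with v_j.
S_2{}^1 * v_1 = -12 * -3 = 36
S_2{}^2 * v_2 = 18 * -2 = -36
Result = 36 + -36 = 0

0


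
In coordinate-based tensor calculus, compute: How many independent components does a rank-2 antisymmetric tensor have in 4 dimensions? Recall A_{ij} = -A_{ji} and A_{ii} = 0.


An antisymmetric rank-2 tensor satisfies A_{ij} = -A_{ji}, so diagonal entries are zero.
The independent components are the upper-triangular entries: C(n, 2) = n(n-1)/2.
n = 4
C(4, 2) = 4 * 3 / 2 = 12 / 2 = 6

6


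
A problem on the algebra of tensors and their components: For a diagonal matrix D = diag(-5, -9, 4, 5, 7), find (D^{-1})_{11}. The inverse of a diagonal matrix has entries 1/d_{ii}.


For a diagonal matrix, the inverse has entries (D^{-1})_{ii} = 1/d_{ii}.
The diagonal entries are: d_{11} = -5, d_{22} = -9, d_{33} = 4, d_{44} = 5, d_{55} = 7
We need (D^{-1})_{11} = 1/d_{11} = 1/-5 = -1/5

-1/5


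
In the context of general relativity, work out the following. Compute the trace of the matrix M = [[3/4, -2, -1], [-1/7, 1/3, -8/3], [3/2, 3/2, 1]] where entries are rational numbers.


The trace is the sum of diagonal entries.
Diagonal: M[1,1] = 3/4, M[2,2] = 1/3, M[3,3] = 1
Tr(M) = 3/4 + 1/3 + 1
Computing step by step:
After adding M[1,1]: 3/4
After adding M[2,2]: 13/12
After adding M[3,3]: 25/12
Tr(M) = 25/12

25/12


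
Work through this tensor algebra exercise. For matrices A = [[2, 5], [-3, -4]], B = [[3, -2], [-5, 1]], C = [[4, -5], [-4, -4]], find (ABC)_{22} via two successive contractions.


(ABC)_{22} = sum_m (AB)_{2m} C_{m2}. First compute row 2 of AB.
(AB)_{21} = -3*3 + -4*-5 = 11
(AB)_{22} = -3*-2 + -4*1 = 2
Now contract with column 2 of C:
(AB)_{21} * C_{12} = 11 * -5 = -55
(AB)_{22} * C_{22} = 2 * -4 = -8
(ABC)_{22} = -55 + -8 = -63

-63


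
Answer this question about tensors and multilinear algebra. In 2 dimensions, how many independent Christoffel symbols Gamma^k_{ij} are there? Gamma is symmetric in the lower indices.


Christoffel symbols Gamma^k_{ij} are symmetric in i,j, so there are d * d(d+1)/2 independent symbols.
d = 2
d(d+1)/2 = 2 * 3 / 2 = 3
Total = 2 * 3 = 6

6


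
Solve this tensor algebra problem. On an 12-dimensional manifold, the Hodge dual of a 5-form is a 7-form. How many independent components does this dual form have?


The Hodge dual of a p-form on an n-dimensional manifold is an (n-p)-form.
n = 12, p = 5, so dual degree = 12 - 5 = 7
The number of components is C(n, n-p) = C(12, 7) = 792

792


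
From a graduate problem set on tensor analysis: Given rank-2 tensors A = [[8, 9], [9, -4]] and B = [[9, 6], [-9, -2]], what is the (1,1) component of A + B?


Tensor addition is component-wise: (A + B)_{ij} = A_{ij} + B_{ij}.
A_{11} = 8
B_{11} = 9
(A + B)_{11} = 8 + 9 = 17

17


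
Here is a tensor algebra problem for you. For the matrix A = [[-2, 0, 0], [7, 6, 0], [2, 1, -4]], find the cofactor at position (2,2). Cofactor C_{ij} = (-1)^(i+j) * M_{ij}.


To find cofactor C_{22}, delete row 2 and column 2.
The resulting 2x2 submatrix is: [[-2, 0], [2, -4]]
Minor M_{22} = -2*-4 - 0*2
  = 8 - 0 = 8
Sign = (-1)^(2+2) = (-1)^4 = 1
Cofactor C_{22} = 1 * 8 = 8

8


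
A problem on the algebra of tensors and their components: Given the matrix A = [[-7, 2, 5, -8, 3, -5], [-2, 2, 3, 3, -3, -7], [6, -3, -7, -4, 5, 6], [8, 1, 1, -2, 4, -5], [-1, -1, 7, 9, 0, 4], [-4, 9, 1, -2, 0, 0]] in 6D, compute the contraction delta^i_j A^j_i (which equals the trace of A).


The contraction (trace) of a rank-2 tensor is the sum of its diagonal elements.
Diagonal entries: A[1,1] = -7, A[2,2] = 2, A[3,3] = -7, A[4,4] = -2, A[5,5] = 0, A[6,6] = 0
Tr(A) = -7 + 2 + -7 + -2 + 0 + 0 = -14

-14


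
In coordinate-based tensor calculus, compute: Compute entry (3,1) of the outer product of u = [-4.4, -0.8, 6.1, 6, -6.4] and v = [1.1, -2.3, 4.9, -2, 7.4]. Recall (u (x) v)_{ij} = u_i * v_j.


The outer product entry T_{ij} = u_i * v_j.
We need i=3, j=1.
u_3 = 6.1, v_1 = 1.1
T_{3,1} = 6.1 * 1.1 = 6.71

6.71


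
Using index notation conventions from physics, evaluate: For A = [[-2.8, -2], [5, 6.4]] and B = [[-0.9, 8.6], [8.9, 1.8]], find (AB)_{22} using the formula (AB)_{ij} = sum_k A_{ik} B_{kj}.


(AB)_{ij} = sum_k A_{ik} B_{kj}.
For i=2, j=2:
A_{21} * B_{12} = 5 * 8.6 = 43
A_{22} * B_{22} = 6.4 * 1.8 = 11.52
Sum = 43 + 11.52 = 54.52

54.52


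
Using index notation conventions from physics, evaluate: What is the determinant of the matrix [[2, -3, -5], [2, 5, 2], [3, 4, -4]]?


Expanding along the first row, det(A) = a11*M_11 - a12*M_12 + a13*M_13, where M_1j is the (1,j) minor.
Minor M_11 = 5*-4 - 2*4 = -28
Minor M_12 = 2*-4 - 2*3 = -14
Minor M_13 = 2*4 - 5*3 = -7
det = 2*(-28) - -3*(-14) + -5*(-7)
    = -56 - 42 + 35
    = -63

-63


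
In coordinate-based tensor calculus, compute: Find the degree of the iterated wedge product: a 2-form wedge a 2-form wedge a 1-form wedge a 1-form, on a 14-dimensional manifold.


The degree of a wedge product is the sum of the degrees of the individual forms.
Degrees: 2, 2, 1, 1
Total degree = 2 + 2 + 1 + 1 = 6

6


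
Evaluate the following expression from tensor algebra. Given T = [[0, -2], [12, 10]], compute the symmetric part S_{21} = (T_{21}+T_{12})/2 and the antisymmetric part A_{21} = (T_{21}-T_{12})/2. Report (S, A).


T_{21} = 12
T_{12} = -2
S_{21} = (12 + -2)/2 = 10/2 = 5
A_{21} = (12 - -2)/2 = 14/2 = 7
Check: S + A = 5 + 7 = 12 = T_{21}.

(5, 7)


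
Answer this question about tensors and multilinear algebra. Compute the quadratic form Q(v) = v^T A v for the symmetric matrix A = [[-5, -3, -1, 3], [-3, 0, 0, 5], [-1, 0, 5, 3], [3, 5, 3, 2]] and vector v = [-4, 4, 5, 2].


First compute Av:
(Av)_1 = -5*-4 + -3*4 + -1*5 + 3*2 = 9
(Av)_2 = -3*-4 + 0*4 + 0*5 + 5*2 = 22
(Av)_3 = -1*-4 + 0*4 + 5*5 + 3*2 = 35
(Av)_4 = 3*-4 + 5*4 + 3*5 + 2*2 = 27
Av = [9, 22, 35, 27]
Then v^T (Av) = -4*9 + 4*22 + 5*35 + 2*27
= -36 + 88 + 175 + 54 = 281

281


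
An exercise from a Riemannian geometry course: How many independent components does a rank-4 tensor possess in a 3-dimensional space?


The number of components of a rank-r tensor in d dimensions is d^r.
Here d = 3 and r = 4.
3^4 = 81

81


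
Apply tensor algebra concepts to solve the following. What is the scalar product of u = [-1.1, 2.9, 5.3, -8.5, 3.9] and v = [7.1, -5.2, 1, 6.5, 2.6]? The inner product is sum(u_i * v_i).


The inner product u . v = sum of u_i * v_i.
Term-by-term: -1.1 * 7.1, 2.9 * -5.2, 5.3 * 1, -8.5 * 6.5, 3.9 * 2.6
Products: -7.81, -15.08, 5.3, -55.25, 10.14
Sum = -7.81 + -15.08 + 5.3 + -55.25 + 10.14 = -62.7

-62.7


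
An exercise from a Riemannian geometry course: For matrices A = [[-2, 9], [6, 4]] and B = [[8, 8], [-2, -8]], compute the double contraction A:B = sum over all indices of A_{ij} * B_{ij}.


A:B = sum over all i,j of A_{ij} * B_{ij}.
Row 1: -2*8=-16, 9*8=72 => row sum = 56
Row 2: 6*-2=-12, 4*-8=-32 => row sum = -44
Total = 56 + -44 = 12

12


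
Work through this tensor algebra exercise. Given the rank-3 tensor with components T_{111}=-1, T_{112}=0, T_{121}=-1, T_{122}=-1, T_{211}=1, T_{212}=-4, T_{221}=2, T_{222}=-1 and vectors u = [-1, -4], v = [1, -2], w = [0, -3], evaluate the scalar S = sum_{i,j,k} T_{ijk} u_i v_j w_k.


S = sum over i,j,k of T_{ijk} u_i v_j w_k. Expanding all 8 terms:
T_{111}*u_1*v_1*w_1 = -1*-1*1*0 = 0  (running total: 0)
T_{112}*u_1*v_1*w_2 = 0*-1*1*-3 = 0  (running total: 0)
T_{121}*u_1*v_2*w_1 = -1*-1*-2*0 = 0  (running total: 0)
T_{122}*u_1*v_2*w_2 = -1*-1*-2*-3 = 6  (running total: 6)
T_{211}*u_2*v_1*w_1 = 1*-4*1*0 = 0  (running total: 6)
T_{212}*u_2*v_1*w_2 = -4*-4*1*-3 = -48  (running total: -42)
T_{221}*u_2*v_2*w_1 = 2*-4*-2*0 = 0  (running total: -42)
T_{222}*u_2*v_2*w_2 = -1*-4*-2*-3 = 24  (running total: -18)
S = -18

-18


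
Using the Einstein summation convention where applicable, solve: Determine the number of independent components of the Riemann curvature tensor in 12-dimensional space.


The Riemann tensor in d dimensions has d^2(d^2 - 1)/12 independent components.
d = 12, so d^2 = 144
d^2 - 1 = 143
d^2(d^2 - 1) = 144 * 143 = 20592
Divide by 12: 20592 / 12 = 1716

1716


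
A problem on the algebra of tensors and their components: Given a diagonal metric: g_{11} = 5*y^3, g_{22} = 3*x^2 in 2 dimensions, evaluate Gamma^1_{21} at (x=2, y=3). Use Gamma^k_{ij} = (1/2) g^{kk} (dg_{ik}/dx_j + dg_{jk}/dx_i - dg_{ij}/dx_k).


For a diagonal metric, Gamma^k_{ij} = (1/2) g^{kk} (dg_{ik}/dx_j + dg_{jk}/dx_i - dg_{ij}/dx_k).
The metric is diagonal, so g_{ab} = 0 for a != b.
At the given point: g_{11} = 135, g_{22} = 12
g^{11} = 1/135
dg_{21}/dx_1 = 0 (off-diagonal)
dg_{11}/dx_2 = dg_{11}/dx_2 = 135
dg_{21}/dx_1 = 0 (off-diagonal)
Numerator = 0 + 135 - 0 = 135
Gamma^1_{21} = 135 / (2 * 135) = 1/2

1/2


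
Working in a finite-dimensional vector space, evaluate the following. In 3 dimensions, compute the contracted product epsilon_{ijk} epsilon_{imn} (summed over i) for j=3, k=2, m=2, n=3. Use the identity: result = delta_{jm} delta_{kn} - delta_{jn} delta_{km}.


Using the identity: epsilon_{ijk} epsilon_{imn} = delta_{jm} delta_{kn} - delta_{jn} delta_{km}.
delta_{32} = 0
delta_{23} = 0
delta_{33} = 1
delta_{22} = 1
Result = 0 * 0 - 1 * 1 = 0 - 1 = -1

-1


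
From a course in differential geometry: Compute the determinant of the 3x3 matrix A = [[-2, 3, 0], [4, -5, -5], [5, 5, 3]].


Expanding along the first row, det(A) = a11*M_11 - a12*M_12 + a13*M_13, where M_1j is the (1,j) minor.
Minor M_11 = -5*3 - -5*5 = 10
Minor M_12 = 4*3 - -5*5 = 37
Minor M_13 = 4*5 - -5*5 = 45
det = -2*(10) - 3*(37) + 0*(45)
    = -20 - 111 + 0
    = -131

-131


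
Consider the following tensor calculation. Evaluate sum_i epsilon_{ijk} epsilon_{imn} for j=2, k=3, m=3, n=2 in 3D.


Using the identity: epsilon_{ijk} epsilon_{imn} = delta_{jm} delta_{kn} - delta_{jn} delta_{km}.
delta_{23} = 0
delta_{32} = 0
delta_{22} = 1
delta_{33} = 1
Result = 0 * 0 - 1 * 1 = 0 - 1 = -1

-1


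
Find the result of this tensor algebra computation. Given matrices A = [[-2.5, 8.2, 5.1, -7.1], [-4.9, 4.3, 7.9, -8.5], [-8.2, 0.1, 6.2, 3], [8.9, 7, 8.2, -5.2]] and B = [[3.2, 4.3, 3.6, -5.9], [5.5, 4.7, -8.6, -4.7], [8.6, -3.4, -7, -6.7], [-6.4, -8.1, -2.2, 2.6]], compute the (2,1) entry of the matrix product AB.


(AB)_{ij} = sum_k A_{ik} B_{kj}.
For i=2, j=1:
A_{21} * B_{11} = -4.9 * 3.2 = -15.68
A_{22} * B_{21} = 4.3 * 5.5 = 23.65
A_{23} * B_{31} = 7.9 * 8.6 = 67.94
A_{24} * B_{41} = -8.5 * -6.4 = 54.4
Sum = -15.68 + 23.65 + 67.94 + 54.4 = 130.31

130.31


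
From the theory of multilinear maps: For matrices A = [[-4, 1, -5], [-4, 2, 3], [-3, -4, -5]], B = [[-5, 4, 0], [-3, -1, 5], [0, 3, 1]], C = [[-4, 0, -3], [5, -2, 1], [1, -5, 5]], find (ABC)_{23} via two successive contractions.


(ABC)_{23} = sum_m (AB)_{2m} C_{m3}. First compute row 2 of AB.
(AB)_{21} = -4*-5 + 2*-3 + 3*0 = 14
(AB)_{22} = -4*4 + 2*-1 + 3*3 = -9
(AB)_{23} = -4*0 + 2*5 + 3*1 = 13
Now contract with column 3 of C:
(AB)_{21} * C_{13} = 14 * -3 = -42
(AB)_{22} * C_{23} = -9 * 1 = -9
(AB)_{23} * C_{33} = 13 * 5 = 65
(ABC)_{23} = -42 + -9 + 65 = 14

14


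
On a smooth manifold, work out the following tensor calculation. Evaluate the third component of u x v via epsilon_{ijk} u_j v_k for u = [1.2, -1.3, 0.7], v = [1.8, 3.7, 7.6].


(u x v)_3 = sum_{j,k} epsilon_{3jk} u_j v_k. Only permutations of (1,2,3) contribute; the two non-zero terms are:
eps_{312} u_1 v_2 = 1 * 1.2 * 3.7 = 4.44
eps_{321} u_2 v_1 = -1 * -1.3 * 1.8 = 2.34
(u x v)_3 = 6.78

6.78


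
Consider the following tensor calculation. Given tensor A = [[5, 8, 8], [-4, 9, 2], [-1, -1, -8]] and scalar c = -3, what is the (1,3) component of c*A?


Scalar multiplication: (cA)_{ij} = c * A_{ij}.
c = -3
A_{13} = 8
(cA)_{13} = -3 * 8 = -24

-24


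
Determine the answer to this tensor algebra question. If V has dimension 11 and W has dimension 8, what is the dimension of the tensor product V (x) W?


The dimension of a tensor product is the product of dimensions.
dim(V) = 11, dim(W) = 8
dim(V (x) W) = 11 * 8 = 88

88


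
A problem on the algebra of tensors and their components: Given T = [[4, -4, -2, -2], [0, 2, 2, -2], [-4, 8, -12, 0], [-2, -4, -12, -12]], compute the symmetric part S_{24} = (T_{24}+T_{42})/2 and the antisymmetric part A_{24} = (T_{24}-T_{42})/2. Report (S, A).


T_{24} = -2
T_{42} = -4
S_{24} = (-2 + -4)/2 = -6/2 = -3
A_{24} = (-2 - -4)/2 = 2/2 = 1
Check: S + A = -3 + 1 = -2 = T_{24}.

(-3, 1)


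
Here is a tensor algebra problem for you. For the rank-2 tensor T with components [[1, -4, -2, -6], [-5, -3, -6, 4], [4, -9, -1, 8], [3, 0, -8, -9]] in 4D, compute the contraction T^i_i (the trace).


The contraction (trace) of a rank-2 tensor is the sum of its diagonal elements.
Diagonal entries: A[1,1] = 1, A[2,2] = -3, A[3,3] = -1, A[4,4] = -9
Tr(A) = 1 + -3 + -1 + -9 = -12

-12


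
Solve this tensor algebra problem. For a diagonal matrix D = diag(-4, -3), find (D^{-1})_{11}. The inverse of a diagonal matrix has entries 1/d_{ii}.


For a diagonal matrix, the inverse has entries (D^{-1})_{ii} = 1/d_{ii}.
The diagonal entries are: d_{11} = -4, d_{22} = -3
We need (D^{-1})_{11} = 1/d_{11} = 1/-4 = -1/4

-1/4


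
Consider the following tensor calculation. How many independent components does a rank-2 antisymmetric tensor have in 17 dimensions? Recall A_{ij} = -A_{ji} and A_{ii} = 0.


An antisymmetric rank-2 tensor satisfies A_{ij} = -A_{ji}, so diagonal entries are zero.
The independent components are the upper-triangular entries: C(n, 2) = n(n-1)/2.
n = 17
C(17, 2) = 17 * 16 / 2 = 272 / 2 = 136

136
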